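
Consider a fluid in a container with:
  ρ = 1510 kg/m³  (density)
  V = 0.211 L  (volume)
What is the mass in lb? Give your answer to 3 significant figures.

Solving ρ = m/V for m: m = ρV.
ρ = 1510 kg/m³; V = 0.211 L = 2.110×10^-4 m³.
m = 0.3186 kg
0.3186 kg × (1 lb / 0.4536 kg) = 0.7024 lb

0.702 lb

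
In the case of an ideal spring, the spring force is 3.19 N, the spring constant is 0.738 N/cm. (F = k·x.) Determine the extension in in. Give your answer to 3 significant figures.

1.70 in

Rearranging: x = F/k.
F = 3.19 N; k = 0.738 N/cm = 73.80 N/m.
x = 0.04322 m
0.04322 m × (1 in / 0.02540 m) = 1.702 in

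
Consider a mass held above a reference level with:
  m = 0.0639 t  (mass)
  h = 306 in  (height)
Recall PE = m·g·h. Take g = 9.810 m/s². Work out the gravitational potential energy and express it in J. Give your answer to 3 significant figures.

PE is given directly by: PE = mgh.
m = 0.0639 t = 63.90 kg; h = 306 in = 7.772 m; g = 9.810 m/s².
PE = 4872 J  (the unit combination reduces to kg·m²/s² = J)

4870 J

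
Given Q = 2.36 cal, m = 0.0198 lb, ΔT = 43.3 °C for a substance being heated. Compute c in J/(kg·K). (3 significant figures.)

25.4 J/(kg·K)

Rearranging: c = Q/(m·ΔT).
Q = 2.36 cal = 9.874 J; m = 0.0198 lb = 0.008981 kg; ΔT = 43.3 °C = 43.30 K.
c = 25.39 J/(kg·K)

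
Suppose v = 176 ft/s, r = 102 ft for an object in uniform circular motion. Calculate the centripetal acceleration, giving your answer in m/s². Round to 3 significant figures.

92.6 m/s²

a is given directly by: a = v²/r.
v = 176 ft/s = 53.64 m/s; r = 102 ft = 31.09 m.
a = 92.56 m/s²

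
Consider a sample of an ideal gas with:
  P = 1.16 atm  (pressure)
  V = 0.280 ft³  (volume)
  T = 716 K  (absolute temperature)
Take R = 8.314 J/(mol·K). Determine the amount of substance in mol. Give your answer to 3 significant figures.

From the ideal-gas law: n = PV/(RT).
P = 1.16 atm = 1.175×10^5 Pa; V = 0.280 ft³ = 0.007929 m³; T = 716 K; R = 8.314 J/(mol·K).
n = 0.1566 mol

0.157 mol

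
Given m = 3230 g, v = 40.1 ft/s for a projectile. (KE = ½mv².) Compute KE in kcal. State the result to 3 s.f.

0.0577 kcal

KE is given directly by: KE = ½mv².
m = 3230 g = 3.230 kg; v = 40.1 ft/s = 12.22 m/s.
KE = 241.3 J
241.3 J × (1 kcal / 4184 J) = 0.05766 kcal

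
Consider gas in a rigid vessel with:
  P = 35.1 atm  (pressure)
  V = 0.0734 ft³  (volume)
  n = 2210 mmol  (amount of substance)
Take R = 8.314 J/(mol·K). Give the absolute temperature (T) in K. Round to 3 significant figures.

Rearranging: T = PV/(nR).
P = 35.1 atm = 3.557×10^6 Pa; V = 0.0734 ft³ = 0.002078 m³; n = 2210 mmol = 2.210 mol; R = 8.314 J/(mol·K).
T = 402.3 K

402 K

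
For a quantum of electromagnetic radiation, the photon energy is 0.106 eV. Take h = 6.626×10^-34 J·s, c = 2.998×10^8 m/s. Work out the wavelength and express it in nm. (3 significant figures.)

Rearranging E = h·c/λ for λ: λ = hc/E.
E = 0.106 eV = 1.698×10^-20 J; h = 6.626×10^-34 J·s; c = 2.998×10^8 m/s.
λ = 1.170×10^-5 m
1.170×10^-5 m × (1 nm / 1.000×10^-9 m) = 11697 nm

11700 nm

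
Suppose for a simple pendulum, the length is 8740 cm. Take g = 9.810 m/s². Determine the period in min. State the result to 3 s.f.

0.313 min

T is given directly by: T = 2π√(L/g).
L = 8740 cm = 87.40 m; g = 9.810 m/s².
T = 18.75 s
18.75 s × (1 min / 60.00 s) = 0.3126 min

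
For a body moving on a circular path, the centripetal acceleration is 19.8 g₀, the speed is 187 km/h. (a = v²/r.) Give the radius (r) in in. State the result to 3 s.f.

547 in

Solving a = v²/r for r: r = v²/a.
a = 19.8 g₀ = 194.2 m/s²; v = 187 km/h = 51.94 m/s.
r = 13.90 m
13.90 m × (1 in / 0.02540 m) = 547.1 in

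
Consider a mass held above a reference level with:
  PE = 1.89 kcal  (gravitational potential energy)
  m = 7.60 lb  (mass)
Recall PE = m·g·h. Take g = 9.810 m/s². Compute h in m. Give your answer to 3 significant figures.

234 m

Rearranging: h = PE/(m·g).
PE = 1.89 kcal = 7908 J; m = 7.60 lb = 3.447 kg; g = 9.810 m/s².
h = 233.8 m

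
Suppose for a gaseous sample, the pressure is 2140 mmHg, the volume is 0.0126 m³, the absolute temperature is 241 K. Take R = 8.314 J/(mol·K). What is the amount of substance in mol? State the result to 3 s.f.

1.79 mol

From the ideal-gas law: n = PV/(RT).
P = 2140 mmHg = 2.853×10^5 Pa; V = 0.0126 m³; T = 241 K; R = 8.314 J/(mol·K).
n = 1.794 mol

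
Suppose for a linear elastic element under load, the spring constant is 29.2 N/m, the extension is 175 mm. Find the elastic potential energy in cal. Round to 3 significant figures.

0.107 cal

U is given directly by: U = ½kx².
k = 29.2 N/m; x = 175 mm = 0.1750 m.
U = 0.4471 J
0.4471 J × (1 cal / 4.184 J) = 0.1069 cal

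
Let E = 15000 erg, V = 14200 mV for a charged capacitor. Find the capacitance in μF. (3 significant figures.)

Rearranging: C = 2E/V².
E = 15000 erg = 0.001500 J; V = 14200 mV = 14.20 V.
C = 1.488×10^-5 F
1.488×10^-5 F × (1 μF / 1.000×10^-6 F) = 14.88 μF

14.9 μF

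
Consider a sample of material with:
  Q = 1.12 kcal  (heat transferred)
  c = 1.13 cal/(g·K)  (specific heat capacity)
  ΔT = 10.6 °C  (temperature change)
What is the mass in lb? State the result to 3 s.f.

0.206 lb

Rearranging Q = m·c·ΔT for m: m = Q/(c·ΔT).
Q = 1.12 kcal = 4686 J; c = 1.13 cal/(g·K) = 4728 J/(kg·K); ΔT = 10.6 °C = 10.60 K.
m = 0.09350 kg
0.09350 kg × (1 lb / 0.4536 kg) = 0.2061 lb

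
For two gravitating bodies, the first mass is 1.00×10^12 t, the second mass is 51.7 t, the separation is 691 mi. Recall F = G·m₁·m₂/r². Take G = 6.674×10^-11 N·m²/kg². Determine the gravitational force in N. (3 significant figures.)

Directly: F = Gm₁m₂/r².
m₁ = 1.00×10^12 t = 1.000×10^15 kg; m₂ = 51.7 t = 51700 kg; r = 691 mi = 1.112×10^6 m; G = 6.674×10^-11 N·m²/kg².
F = 0.002790 N  (the unit combination reduces to kg·m/s² = N)

0.00279 N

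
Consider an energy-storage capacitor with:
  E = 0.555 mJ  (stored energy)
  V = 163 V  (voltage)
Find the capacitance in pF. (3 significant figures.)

41800 pF

Solving E = ½C·V² for C: C = 2E/V².
E = 0.555 mJ = 5.550×10^-4 J; V = 163 V.
C = 4.178×10^-8 F
4.178×10^-8 F × (1 pF / 1.000×10^-12 F) = 41778 pF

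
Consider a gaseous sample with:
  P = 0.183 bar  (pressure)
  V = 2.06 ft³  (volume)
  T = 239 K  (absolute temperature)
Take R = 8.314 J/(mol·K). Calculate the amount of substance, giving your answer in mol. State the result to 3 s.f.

Solving PV = nRT for n: n = PV/(RT).
P = 0.183 bar = 18300 Pa; V = 2.06 ft³ = 0.05833 m³; T = 239 K; R = 8.314 J/(mol·K).
n = 0.5372 mol

0.537 mol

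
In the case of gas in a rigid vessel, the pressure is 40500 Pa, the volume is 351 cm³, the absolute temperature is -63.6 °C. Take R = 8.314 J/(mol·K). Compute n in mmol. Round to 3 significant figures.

Solving PV = nRT for n: n = PV/(RT).
P = 40500 Pa; V = 351 cm³ = 3.510×10^-4 m³; T = -63.6 °C = 209.5 K; R = 8.314 J/(mol·K).
n = 0.008160 mol
0.008160 mol × (1 mmol / 0.001000 mol) = 8.160 mmol

8.16 mmol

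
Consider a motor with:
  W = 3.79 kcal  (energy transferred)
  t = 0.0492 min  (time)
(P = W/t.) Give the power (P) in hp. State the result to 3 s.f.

7.20 hp

P is given directly by: P = W/t.
W = 3.79 kcal = 15857 J; t = 0.0492 min = 2.952 s.
P = 5372 W
5372 W × (1 hp / 745.7 W) = 7.204 hp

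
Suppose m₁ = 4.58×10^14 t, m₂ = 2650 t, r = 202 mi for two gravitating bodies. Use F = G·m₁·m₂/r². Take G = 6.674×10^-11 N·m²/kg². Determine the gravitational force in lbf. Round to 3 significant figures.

F is given directly by: F = Gm₁m₂/r².
m₁ = 4.58×10^14 t = 4.580×10^17 kg; m₂ = 2650 t = 2.650×10^6 kg; r = 202 mi = 3.251×10^5 m; G = 6.674×10^-11 N·m²/kg².
F = 766.5 N  (the unit combination reduces to kg·m/s² = N)
766.5 N × (1 lbf / 4.448 N) = 172.3 lbf

172 lbf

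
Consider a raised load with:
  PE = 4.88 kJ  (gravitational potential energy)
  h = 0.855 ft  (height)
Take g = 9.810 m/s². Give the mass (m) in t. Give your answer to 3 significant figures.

Rearranging: m = PE/(g·h).
PE = 4.88 kJ = 4880 J; h = 0.855 ft = 0.2606 m; g = 9.810 m/s².
m = 1909 kg
1909 kg × (1 t / 1000 kg) = 1.909 t

1.91 t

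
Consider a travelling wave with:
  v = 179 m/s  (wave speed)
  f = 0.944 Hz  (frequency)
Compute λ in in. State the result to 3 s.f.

Rearranging: λ = v/f.
v = 179 m/s; f = 0.944 Hz.
λ = 189.6 m
189.6 m × (1 in / 0.02540 m) = 7465 in

7470 in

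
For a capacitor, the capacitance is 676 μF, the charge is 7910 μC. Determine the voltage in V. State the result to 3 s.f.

11.7 V

Rearranging C = Q/V for V: V = Q/C.
C = 676 μF = 6.760×10^-4 F; Q = 7910 μC = 0.007910 C.
V = 11.70 V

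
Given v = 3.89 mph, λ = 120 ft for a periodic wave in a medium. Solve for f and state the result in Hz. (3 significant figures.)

0.0475 Hz

Rearranging: f = v/λ.
v = 3.89 mph = 1.739 m/s; λ = 120 ft = 36.58 m.
f = 0.04754 Hz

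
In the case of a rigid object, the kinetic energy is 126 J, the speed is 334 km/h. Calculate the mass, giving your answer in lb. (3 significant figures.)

0.0645 lb

Solving KE = ½mv² for m: m = 2·KE/v².
KE = 126 J; v = 334 km/h = 92.78 m/s.
m = 0.02928 kg
0.02928 kg × (1 lb / 0.4536 kg) = 0.06454 lb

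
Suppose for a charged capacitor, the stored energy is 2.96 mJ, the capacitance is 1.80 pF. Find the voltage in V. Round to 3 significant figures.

57300 V

Solving E = ½C·V² for V: V = √(2E/C).
E = 2.96 mJ = 0.002960 J; C = 1.80 pF = 1.800×10^-12 F.
V = 57349 V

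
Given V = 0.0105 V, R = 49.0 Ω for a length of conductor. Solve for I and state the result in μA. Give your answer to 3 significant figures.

From Ohm's law: I = V/R.
V = 0.0105 V; R = 49.0 Ω.
I = 2.143×10^-4 A
2.143×10^-4 A × (1 μA / 1.000×10^-6 A) = 214.3 μA

214 μA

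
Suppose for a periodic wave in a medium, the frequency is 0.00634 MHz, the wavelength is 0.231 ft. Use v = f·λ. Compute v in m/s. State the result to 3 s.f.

Directly: v = fλ.
f = 0.00634 MHz = 6340 Hz; λ = 0.231 ft = 0.07041 m.
v = 446.4 m/s

446 m/s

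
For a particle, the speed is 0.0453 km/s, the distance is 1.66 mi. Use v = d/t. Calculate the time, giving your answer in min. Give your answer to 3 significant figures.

Rearranging: t = d/v.
v = 0.0453 km/s = 45.30 m/s; d = 1.66 mi = 2672 m.
t = 58.97 s
58.97 s × (1 min / 60.00 s) = 0.9829 min

0.983 min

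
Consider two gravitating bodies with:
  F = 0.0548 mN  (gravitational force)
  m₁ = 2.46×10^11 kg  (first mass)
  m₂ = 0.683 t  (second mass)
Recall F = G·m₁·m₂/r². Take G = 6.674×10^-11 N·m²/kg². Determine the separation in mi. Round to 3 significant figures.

Rearranging F = G·m₁·m₂/r² for r: r = √(G·m₁m₂/F).
F = 0.0548 mN = 5.480×10^-5 N; m₁ = 2.46×10^11 kg; m₂ = 0.683 t = 683.0 kg; G = 6.674×10^-11 N·m²/kg².
r = 14305 m
14305 m × (1 mi / 1609 m) = 8.889 mi

8.89 mi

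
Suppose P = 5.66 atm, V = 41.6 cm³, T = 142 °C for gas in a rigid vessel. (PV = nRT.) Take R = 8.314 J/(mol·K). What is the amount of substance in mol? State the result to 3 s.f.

From the ideal-gas law: n = PV/(RT).
P = 5.66 atm = 5.735×10^5 Pa; V = 41.6 cm³ = 4.160×10^-5 m³; T = 142 °C = 415.1 K; R = 8.314 J/(mol·K).
n = 0.006912 mol

0.00691 mol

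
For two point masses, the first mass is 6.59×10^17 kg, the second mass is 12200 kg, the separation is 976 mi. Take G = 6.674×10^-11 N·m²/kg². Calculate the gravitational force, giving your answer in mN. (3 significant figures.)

217 mN

F is given directly by: F = Gm₁m₂/r².
m₁ = 6.59×10^17 kg; m₂ = 12200 kg; r = 976 mi = 1.571×10^6 m; G = 6.674×10^-11 N·m²/kg².
F = 0.2175 N  (the unit combination reduces to kg·m/s² = N)
0.2175 N × (1 mN / 0.001000 N) = 217.5 mN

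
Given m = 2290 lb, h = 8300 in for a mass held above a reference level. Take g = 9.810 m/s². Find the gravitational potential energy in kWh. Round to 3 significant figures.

0.597 kWh

Directly: PE = mgh.
m = 2290 lb = 1039 kg; h = 8300 in = 210.8 m; g = 9.810 m/s².
PE = 2.148×10^6 J  (the unit combination reduces to kg·m²/s² = J)
2.148×10^6 J × (1 kWh / 3.600×10^6 J) = 0.5967 kWh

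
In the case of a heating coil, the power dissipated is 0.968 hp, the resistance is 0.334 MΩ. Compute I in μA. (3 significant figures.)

Rearranging P = I²R for I: I = √(P/R).
P = 0.968 hp = 721.8 W; R = 0.334 MΩ = 3.340×10^5 Ω.
I = 0.04649 A
0.04649 A × (1 μA / 1.000×10^-6 A) = 46489 μA

46500 μA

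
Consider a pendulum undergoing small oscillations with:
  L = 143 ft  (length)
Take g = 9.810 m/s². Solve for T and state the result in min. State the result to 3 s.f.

Directly: T = 2π√(L/g).
L = 143 ft = 43.59 m; g = 9.810 m/s².
T = 13.24 s
13.24 s × (1 min / 60.00 s) = 0.2207 min

0.221 min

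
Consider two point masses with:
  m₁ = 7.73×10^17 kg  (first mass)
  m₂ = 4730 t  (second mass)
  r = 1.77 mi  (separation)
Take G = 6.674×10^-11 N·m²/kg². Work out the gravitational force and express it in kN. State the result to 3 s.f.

From Newton's law of gravitation: F = Gm₁m₂/r².
m₁ = 7.73×10^17 kg; m₂ = 4730 t = 4.730×10^6 kg; r = 1.77 mi = 2849 m; G = 6.674×10^-11 N·m²/kg².
F = 3.007×10^7 N
3.007×10^7 N × (1 kN / 1000 N) = 30073 kN

30100 kN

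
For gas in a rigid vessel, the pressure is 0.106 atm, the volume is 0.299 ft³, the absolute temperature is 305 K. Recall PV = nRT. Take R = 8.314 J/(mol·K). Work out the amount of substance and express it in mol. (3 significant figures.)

0.0359 mol

Rearranging PV = nRT for n: n = PV/(RT).
P = 0.106 atm = 10740 Pa; V = 0.299 ft³ = 0.008467 m³; T = 305 K; R = 8.314 J/(mol·K).
n = 0.03586 mol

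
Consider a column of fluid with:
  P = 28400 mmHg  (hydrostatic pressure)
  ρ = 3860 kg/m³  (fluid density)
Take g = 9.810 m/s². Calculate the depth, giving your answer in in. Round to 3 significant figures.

3940 in

Rearranging: h = P/(ρ·g).
P = 28400 mmHg = 3.786×10^6 Pa; ρ = 3860 kg/m³; g = 9.810 m/s².
h = 99.99 m
99.99 m × (1 in / 0.02540 m) = 3937 in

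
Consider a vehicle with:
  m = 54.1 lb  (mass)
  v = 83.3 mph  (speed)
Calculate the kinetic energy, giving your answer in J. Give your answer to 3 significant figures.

17000 J

KE is given directly by: KE = ½mv².
m = 54.1 lb = 24.54 kg; v = 83.3 mph = 37.24 m/s.
KE = 17014 J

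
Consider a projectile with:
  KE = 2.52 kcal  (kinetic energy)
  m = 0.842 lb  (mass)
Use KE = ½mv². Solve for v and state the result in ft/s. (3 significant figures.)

Solving KE = ½mv² for v: v = √(2·KE/m).
KE = 2.52 kcal = 10544 J; m = 0.842 lb = 0.3819 kg.
v = 235.0 m/s
235.0 m/s × (1 ft/s / 0.3048 m/s) = 770.9 ft/s

771 ft/s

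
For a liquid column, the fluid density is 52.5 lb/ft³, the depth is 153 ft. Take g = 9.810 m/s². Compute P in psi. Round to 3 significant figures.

55.8 psi

P is given directly by: P = ρgh.
ρ = 52.5 lb/ft³ = 841.0 kg/m³; h = 153 ft = 46.63 m; g = 9.810 m/s².
P = 3.847×10^5 Pa
3.847×10^5 Pa × (1 psi / 6895 Pa) = 55.80 psi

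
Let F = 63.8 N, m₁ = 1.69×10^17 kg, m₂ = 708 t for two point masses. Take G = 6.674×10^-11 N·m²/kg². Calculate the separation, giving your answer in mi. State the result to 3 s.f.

From Newton's law of gravitation: r = √(G·m₁m₂/F).
F = 63.8 N; m₁ = 1.69×10^17 kg; m₂ = 708 t = 7.080×10^5 kg; G = 6.674×10^-11 N·m²/kg².
r = 3.538×10^5 m
3.538×10^5 m × (1 mi / 1609 m) = 219.8 mi

220 mi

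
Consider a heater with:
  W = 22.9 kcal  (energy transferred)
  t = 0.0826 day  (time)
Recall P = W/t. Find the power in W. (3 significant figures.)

13.4 W

Directly: P = W/t.
W = 22.9 kcal = 95814 J; t = 0.0826 day = 7137 s.
P = 13.43 W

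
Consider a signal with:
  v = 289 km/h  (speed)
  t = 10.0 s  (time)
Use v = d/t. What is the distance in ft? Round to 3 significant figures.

2630 ft

Solving v = d/t for d: d = v·t.
v = 289 km/h = 80.28 m/s; t = 10.0 s.
d = 802.8 m
802.8 m × (1 ft / 0.3048 m) = 2634 ft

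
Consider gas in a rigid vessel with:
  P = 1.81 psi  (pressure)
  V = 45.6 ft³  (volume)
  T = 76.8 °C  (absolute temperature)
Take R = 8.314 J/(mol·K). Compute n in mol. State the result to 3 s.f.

5.54 mol

From the ideal-gas law: n = PV/(RT).
P = 1.81 psi = 12480 Pa; V = 45.6 ft³ = 1.291 m³; T = 76.8 °C = 349.9 K; R = 8.314 J/(mol·K).
n = 5.538 mol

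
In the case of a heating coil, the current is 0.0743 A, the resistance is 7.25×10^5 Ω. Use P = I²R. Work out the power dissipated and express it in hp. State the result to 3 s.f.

Directly: P = I²R.
I = 0.0743 A; R = 7.25×10^5 Ω.
P = 4002 W
4002 W × (1 hp / 745.7 W) = 5.367 hp

5.37 hp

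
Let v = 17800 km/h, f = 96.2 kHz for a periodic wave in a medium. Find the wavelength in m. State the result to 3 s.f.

Solving v = f·λ for λ: λ = v/f.
v = 17800 km/h = 4944 m/s; f = 96.2 kHz = 96200 Hz.
λ = 0.05140 m

0.0514 m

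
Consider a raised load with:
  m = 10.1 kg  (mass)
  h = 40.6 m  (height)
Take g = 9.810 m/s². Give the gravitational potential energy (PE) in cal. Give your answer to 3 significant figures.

PE is given directly by: PE = mgh.
m = 10.1 kg; h = 40.6 m; g = 9.810 m/s².
PE = 4023 J
4023 J × (1 cal / 4.184 J) = 961.4 cal

961 cal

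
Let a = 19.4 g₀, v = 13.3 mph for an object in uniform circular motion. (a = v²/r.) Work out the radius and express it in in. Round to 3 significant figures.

7.32 in

Rearranging a = v²/r for r: r = v²/a.
a = 19.4 g₀ = 190.2 m/s²; v = 13.3 mph = 5.946 m/s.
r = 0.1858 m
0.1858 m × (1 in / 0.02540 m) = 7.315 in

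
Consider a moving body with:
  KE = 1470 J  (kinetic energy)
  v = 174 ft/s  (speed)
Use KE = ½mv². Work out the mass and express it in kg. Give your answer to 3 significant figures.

1.05 kg

Solving KE = ½mv² for m: m = 2·KE/v².
KE = 1470 J; v = 174 ft/s = 53.04 m/s.
m = 1.045 kg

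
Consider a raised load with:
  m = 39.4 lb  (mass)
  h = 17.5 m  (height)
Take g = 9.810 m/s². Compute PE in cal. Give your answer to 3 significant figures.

733 cal

Directly: PE = mgh.
m = 39.4 lb = 17.87 kg; h = 17.5 m; g = 9.810 m/s².
PE = 3068 J
3068 J × (1 cal / 4.184 J) = 733.3 cal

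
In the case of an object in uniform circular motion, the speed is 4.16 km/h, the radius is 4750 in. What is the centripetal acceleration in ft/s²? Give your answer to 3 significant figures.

0.0363 ft/s²

Directly: a = v²/r.
v = 4.16 km/h = 1.156 m/s; r = 4750 in = 120.6 m.
a = 0.01107 m/s²
0.01107 m/s² × (1 ft/s² / 0.3048 m/s²) = 0.03631 ft/s²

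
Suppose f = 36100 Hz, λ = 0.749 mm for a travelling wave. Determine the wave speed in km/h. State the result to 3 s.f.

Directly: v = fλ.
f = 36100 Hz; λ = 0.749 mm = 7.490×10^-4 m.
v = 27.04 m/s
27.04 m/s × (1 km/h / 0.2778 m/s) = 97.34 km/h

97.3 km/h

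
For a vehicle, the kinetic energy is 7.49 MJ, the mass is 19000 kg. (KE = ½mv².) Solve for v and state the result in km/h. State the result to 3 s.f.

101 km/h

Solving KE = ½mv² for v: v = √(2·KE/m).
KE = 7.49 MJ = 7.490×10^6 J; m = 19000 kg.
v = 28.08 m/s
28.08 m/s × (1 km/h / 0.2778 m/s) = 101.1 km/h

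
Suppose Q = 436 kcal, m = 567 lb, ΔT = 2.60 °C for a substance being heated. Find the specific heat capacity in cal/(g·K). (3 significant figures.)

Rearranging: c = Q/(m·ΔT).
Q = 436 kcal = 1.824×10^6 J; m = 567 lb = 257.2 kg; ΔT = 2.60 °C = 2.600 K.
c = 2728 J/(kg·K)
2728 J/(kg·K) × (1 cal/(g·K) / 4184 J/(kg·K)) = 0.6520 cal/(g·K)

0.652 cal/(g·K)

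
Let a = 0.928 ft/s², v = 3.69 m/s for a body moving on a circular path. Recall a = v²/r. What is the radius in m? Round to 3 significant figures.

Rearranging: r = v²/a.
a = 0.928 ft/s² = 0.2829 m/s²; v = 3.69 m/s.
r = 48.14 m

48.1 m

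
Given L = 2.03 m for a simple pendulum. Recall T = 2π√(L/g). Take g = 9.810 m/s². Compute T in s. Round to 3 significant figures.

2.86 s

T is given directly by: T = 2π√(L/g).
L = 2.03 m; g = 9.810 m/s².
T = 2.858 s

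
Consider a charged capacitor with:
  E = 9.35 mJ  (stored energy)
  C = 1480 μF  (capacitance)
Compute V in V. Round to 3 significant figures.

3.55 V

Solving E = ½C·V² for V: V = √(2E/C).
E = 9.35 mJ = 0.009350 J; C = 1480 μF = 0.001480 F.
V = 3.555 V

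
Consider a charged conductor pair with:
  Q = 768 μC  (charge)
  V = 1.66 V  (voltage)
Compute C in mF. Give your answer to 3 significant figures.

Directly: C = Q/V.
Q = 768 μC = 7.680×10^-4 C; V = 1.66 V.
C = 4.627×10^-4 F
4.627×10^-4 F × (1 mF / 0.001000 F) = 0.4627 mF

0.463 mF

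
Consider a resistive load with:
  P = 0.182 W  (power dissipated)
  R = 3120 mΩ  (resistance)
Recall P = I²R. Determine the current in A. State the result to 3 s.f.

Rearranging P = I²R for I: I = √(P/R).
P = 0.182 W; R = 3120 mΩ = 3.120 Ω.
I = 0.2415 A

0.242 A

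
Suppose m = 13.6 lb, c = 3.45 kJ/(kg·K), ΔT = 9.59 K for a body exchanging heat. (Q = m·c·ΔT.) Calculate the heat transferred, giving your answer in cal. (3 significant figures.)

48800 cal

Directly: Q = mcΔT.
m = 13.6 lb = 6.169 kg; c = 3.45 kJ/(kg·K) = 3450 J/(kg·K); ΔT = 9.59 K.
Q = 2.041×10^5 J
2.041×10^5 J × (1 cal / 4.184 J) = 48781 cal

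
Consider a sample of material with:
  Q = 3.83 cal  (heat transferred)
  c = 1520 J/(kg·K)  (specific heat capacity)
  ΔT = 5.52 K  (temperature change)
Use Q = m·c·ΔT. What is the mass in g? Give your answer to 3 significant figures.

1.91 g

Rearranging: m = Q/(c·ΔT).
Q = 3.83 cal = 16.02 J; c = 1520 J/(kg·K); ΔT = 5.52 K.
m = 0.001910 kg
0.001910 kg × (1 g / 0.001000 kg) = 1.910 g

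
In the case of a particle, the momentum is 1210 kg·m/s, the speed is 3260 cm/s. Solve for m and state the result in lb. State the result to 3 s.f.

Rearranging p = m·v for m: m = p/v.
p = 1210 kg·m/s; v = 3260 cm/s = 32.60 m/s.
m = 37.12 kg
37.12 kg × (1 lb / 0.4536 kg) = 81.83 lb

81.8 lb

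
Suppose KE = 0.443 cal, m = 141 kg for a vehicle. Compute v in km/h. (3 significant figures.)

Solving KE = ½mv² for v: v = √(2·KE/m).
KE = 0.443 cal = 1.854 J; m = 141 kg.
v = 0.1621 m/s
0.1621 m/s × (1 km/h / 0.2778 m/s) = 0.5837 km/h

0.584 km/h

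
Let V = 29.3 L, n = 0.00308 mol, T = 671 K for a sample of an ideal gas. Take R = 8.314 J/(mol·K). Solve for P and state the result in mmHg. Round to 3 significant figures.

4.40 mmHg

Directly: P = nRT/V.
V = 29.3 L = 0.02930 m³; n = 0.00308 mol; T = 671 K; R = 8.314 J/(mol·K).
P = 586.4 Pa
586.4 Pa × (1 mmHg / 133.3 Pa) = 4.399 mmHg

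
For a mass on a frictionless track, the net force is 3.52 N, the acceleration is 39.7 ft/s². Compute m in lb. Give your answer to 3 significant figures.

0.641 lb

Rearranging F = m·a for m: m = F/a.
F = 3.52 N; a = 39.7 ft/s² = 12.10 m/s².
m = 0.2909 kg
0.2909 kg × (1 lb / 0.4536 kg) = 0.6413 lb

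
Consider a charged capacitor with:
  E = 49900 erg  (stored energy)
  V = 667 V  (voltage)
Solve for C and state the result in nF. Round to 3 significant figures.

Solving E = ½C·V² for C: C = 2E/V².
E = 49900 erg = 0.004990 J; V = 667 V.
C = 2.243×10^-8 F
2.243×10^-8 F × (1 nF / 1.000×10^-9 F) = 22.43 nF

22.4 nF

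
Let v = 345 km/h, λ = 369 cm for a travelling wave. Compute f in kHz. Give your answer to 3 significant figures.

0.0260 kHz

Rearranging v = f·λ for f: f = v/λ.
v = 345 km/h = 95.83 m/s; λ = 369 cm = 3.690 m.
f = 25.97 Hz
25.97 Hz × (1 kHz / 1000 Hz) = 0.02597 kHz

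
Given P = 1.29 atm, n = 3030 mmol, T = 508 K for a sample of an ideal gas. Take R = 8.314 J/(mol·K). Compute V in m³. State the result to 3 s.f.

Rearranging: V = nRT/P.
P = 1.29 atm = 1.307×10^5 Pa; n = 3030 mmol = 3.030 mol; T = 508 K; R = 8.314 J/(mol·K).
V = 0.09791 m³

0.0979 m³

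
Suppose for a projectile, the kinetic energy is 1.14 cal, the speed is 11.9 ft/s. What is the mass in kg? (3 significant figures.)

0.725 kg

Solving KE = ½mv² for m: m = 2·KE/v².
KE = 1.14 cal = 4.770 J; v = 11.9 ft/s = 3.627 m/s.
m = 0.7251 kg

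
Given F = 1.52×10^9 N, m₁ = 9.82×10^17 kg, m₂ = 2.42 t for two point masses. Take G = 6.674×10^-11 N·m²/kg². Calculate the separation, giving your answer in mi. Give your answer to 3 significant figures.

0.00635 mi

Rearranging F = G·m₁·m₂/r² for r: r = √(G·m₁m₂/F).
F = 1.52×10^9 N; m₁ = 9.82×10^17 kg; m₂ = 2.42 t = 2420 kg; G = 6.674×10^-11 N·m²/kg².
r = 10.21 m
10.21 m × (1 mi / 1609 m) = 0.006347 mi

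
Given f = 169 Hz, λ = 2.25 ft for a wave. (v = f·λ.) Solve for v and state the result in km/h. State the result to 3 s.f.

v is given directly by: v = fλ.
f = 169 Hz; λ = 2.25 ft = 0.6858 m.
v = 115.9 m/s
115.9 m/s × (1 km/h / 0.2778 m/s) = 417.2 km/h

417 km/h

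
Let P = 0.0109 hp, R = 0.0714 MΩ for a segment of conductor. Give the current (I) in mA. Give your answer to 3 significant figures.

Rearranging P = I²R for I: I = √(P/R).
P = 0.0109 hp = 8.128 W; R = 0.0714 MΩ = 71400 Ω.
I = 0.01067 A
0.01067 A × (1 mA / 0.001000 A) = 10.67 mA

10.7 mA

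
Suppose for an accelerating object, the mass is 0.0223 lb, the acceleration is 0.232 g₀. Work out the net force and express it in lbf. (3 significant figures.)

0.00517 lbf

Directly: F = m·a.
m = 0.0223 lb = 0.01012 kg; a = 0.232 g₀ = 2.275 m/s².
F = 0.02301 N
0.02301 N × (1 lbf / 4.448 N) = 0.005174 lbf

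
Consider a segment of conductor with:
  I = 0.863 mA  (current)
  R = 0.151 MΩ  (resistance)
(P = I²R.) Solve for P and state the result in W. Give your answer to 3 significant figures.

0.112 W

Directly: P = I²R.
I = 0.863 mA = 8.630×10^-4 A; R = 0.151 MΩ = 1.510×10^5 Ω.
P = 0.1125 W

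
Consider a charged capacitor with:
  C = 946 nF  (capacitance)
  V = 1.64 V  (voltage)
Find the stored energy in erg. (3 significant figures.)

12.7 erg

Directly: E = ½CV².
C = 946 nF = 9.460×10^-7 F; V = 1.64 V.
E = 1.272×10^-6 J  (the unit combination reduces to kg·m²/s² = J)
1.272×10^-6 J × (1 erg / 1.000×10^-7 J) = 12.72 erg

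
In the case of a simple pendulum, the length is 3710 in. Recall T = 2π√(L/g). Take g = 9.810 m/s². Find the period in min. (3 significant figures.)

Directly: T = 2π√(L/g).
L = 3710 in = 94.23 m; g = 9.810 m/s².
T = 19.47 s
19.47 s × (1 min / 60.00 s) = 0.3246 min

0.325 min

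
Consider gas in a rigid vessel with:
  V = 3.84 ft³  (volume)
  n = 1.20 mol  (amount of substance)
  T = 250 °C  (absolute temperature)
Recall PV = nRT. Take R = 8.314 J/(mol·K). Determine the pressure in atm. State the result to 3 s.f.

0.474 atm

From the ideal-gas law: P = nRT/V.
V = 3.84 ft³ = 0.1087 m³; n = 1.20 mol; T = 250 °C = 523.1 K; R = 8.314 J/(mol·K).
P = 48000 Pa  (the unit combination reduces to kg/(m·s²) = Pa)
48000 Pa × (1 atm / 1.013×10^5 Pa) = 0.4737 atm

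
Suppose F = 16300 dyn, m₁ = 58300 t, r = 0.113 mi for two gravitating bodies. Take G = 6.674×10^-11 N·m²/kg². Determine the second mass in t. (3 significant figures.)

From Newton's law of gravitation: m₂ = F·r²/(G·m₁).
F = 16300 dyn = 0.1630 N; m₁ = 58300 t = 5.830×10^7 kg; r = 0.113 mi = 181.9 m; G = 6.674×10^-11 N·m²/kg².
m₂ = 1.385×10^6 kg
1.385×10^6 kg × (1 t / 1000 kg) = 1385 t

1390 t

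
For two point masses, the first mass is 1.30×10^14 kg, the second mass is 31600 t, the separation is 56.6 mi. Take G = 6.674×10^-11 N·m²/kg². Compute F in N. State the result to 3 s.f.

33.0 N

F is given directly by: F = Gm₁m₂/r².
m₁ = 1.30×10^14 kg; m₂ = 31600 t = 3.160×10^7 kg; r = 56.6 mi = 91089 m; G = 6.674×10^-11 N·m²/kg².
F = 33.04 N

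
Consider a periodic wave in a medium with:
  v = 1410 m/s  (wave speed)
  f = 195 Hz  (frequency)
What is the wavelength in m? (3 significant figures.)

7.23 m

Rearranging: λ = v/f.
v = 1410 m/s; f = 195 Hz.
λ = 7.231 m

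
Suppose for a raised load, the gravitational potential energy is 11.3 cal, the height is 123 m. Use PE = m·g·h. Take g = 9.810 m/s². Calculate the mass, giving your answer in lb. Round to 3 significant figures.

0.0864 lb

Solving PE = m·g·h for m: m = PE/(g·h).
PE = 11.3 cal = 47.28 J; h = 123 m; g = 9.810 m/s².
m = 0.03918 kg
0.03918 kg × (1 lb / 0.4536 kg) = 0.08638 lb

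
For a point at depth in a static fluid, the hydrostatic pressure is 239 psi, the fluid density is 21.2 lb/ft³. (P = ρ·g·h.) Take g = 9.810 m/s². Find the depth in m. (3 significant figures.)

Rearranging: h = P/(ρ·g).
P = 239 psi = 1.648×10^6 Pa; ρ = 21.2 lb/ft³ = 339.6 kg/m³; g = 9.810 m/s².
h = 494.6 m

495 m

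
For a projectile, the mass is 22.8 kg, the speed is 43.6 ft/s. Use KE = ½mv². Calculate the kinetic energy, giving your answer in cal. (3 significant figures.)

481 cal

Directly: KE = ½mv².
m = 22.8 kg; v = 43.6 ft/s = 13.29 m/s.
KE = 2013 J  (the unit combination reduces to kg·m²/s² = J)
2013 J × (1 cal / 4.184 J) = 481.2 cal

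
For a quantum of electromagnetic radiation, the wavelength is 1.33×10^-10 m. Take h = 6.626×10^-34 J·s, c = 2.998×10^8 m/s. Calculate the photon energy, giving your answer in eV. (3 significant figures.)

Directly: E = hc/λ.
λ = 1.33×10^-10 m; h = 6.626×10^-34 J·s; c = 2.998×10^8 m/s.
E = 1.494×10^-15 J
1.494×10^-15 J × (1 eV / 1.602×10^-19 J) = 9322 eV

9320 eV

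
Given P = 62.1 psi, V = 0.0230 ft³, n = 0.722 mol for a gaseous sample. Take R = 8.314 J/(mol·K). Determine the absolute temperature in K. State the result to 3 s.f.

Rearranging: T = PV/(nR).
P = 62.1 psi = 4.282×10^5 Pa; V = 0.0230 ft³ = 6.513×10^-4 m³; n = 0.722 mol; R = 8.314 J/(mol·K).
T = 46.46 K

46.5 K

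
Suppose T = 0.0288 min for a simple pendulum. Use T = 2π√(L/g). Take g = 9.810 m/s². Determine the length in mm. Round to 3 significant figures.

742 mm

Solving T = 2π√(L/g) for L: L = g·(T/2π)².
T = 0.0288 min = 1.728 s; g = 9.810 m/s².
L = 0.7420 m
0.7420 m × (1 mm / 0.001000 m) = 742.0 mm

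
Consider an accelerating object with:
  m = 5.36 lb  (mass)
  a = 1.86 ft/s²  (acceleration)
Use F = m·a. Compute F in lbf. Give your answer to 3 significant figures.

0.310 lbf

From Newton's second law: F = m·a.
m = 5.36 lb = 2.431 kg; a = 1.86 ft/s² = 0.5669 m/s².
F = 1.378 N
1.378 N × (1 lbf / 4.448 N) = 0.3099 lbf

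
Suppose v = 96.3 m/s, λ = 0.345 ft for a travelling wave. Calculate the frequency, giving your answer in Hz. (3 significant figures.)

Rearranging v = f·λ for f: f = v/λ.
v = 96.3 m/s; λ = 0.345 ft = 0.1052 m.
f = 915.8 Hz

916 Hz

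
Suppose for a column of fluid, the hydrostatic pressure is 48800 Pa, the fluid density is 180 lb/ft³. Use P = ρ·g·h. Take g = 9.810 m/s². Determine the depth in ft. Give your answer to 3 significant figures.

5.66 ft

Rearranging P = ρ·g·h for h: h = P/(ρ·g).
P = 48800 Pa; ρ = 180 lb/ft³ = 2883 kg/m³; g = 9.810 m/s².
h = 1.725 m
1.725 m × (1 ft / 0.3048 m) = 5.660 ft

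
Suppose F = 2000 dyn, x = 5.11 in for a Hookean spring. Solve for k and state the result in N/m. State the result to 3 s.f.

0.154 N/m

From Hooke's law: k = F/x.
F = 2000 dyn = 0.02000 N; x = 5.11 in = 0.1298 m.
k = 0.1541 N/m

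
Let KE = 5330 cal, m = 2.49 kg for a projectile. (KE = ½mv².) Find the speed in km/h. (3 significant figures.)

482 km/h

Rearranging KE = ½mv² for v: v = √(2·KE/m).
KE = 5330 cal = 22301 J; m = 2.49 kg.
v = 133.8 m/s
133.8 m/s × (1 km/h / 0.2778 m/s) = 481.8 km/h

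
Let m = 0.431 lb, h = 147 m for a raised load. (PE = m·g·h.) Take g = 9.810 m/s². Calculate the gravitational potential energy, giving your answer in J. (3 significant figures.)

PE is given directly by: PE = mgh.
m = 0.431 lb = 0.1955 kg; h = 147 m; g = 9.810 m/s².
PE = 281.9 J  (the unit combination reduces to kg·m²/s² = J)

282 J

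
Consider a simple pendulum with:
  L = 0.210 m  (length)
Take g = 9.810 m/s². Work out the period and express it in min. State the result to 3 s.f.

0.0153 min

Directly: T = 2π√(L/g).
L = 0.210 m; g = 9.810 m/s².
T = 0.9193 s
0.9193 s × (1 min / 60.00 s) = 0.01532 min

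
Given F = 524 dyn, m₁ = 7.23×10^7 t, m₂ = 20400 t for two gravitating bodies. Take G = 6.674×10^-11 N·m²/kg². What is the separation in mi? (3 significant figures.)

From Newton's law of gravitation: r = √(G·m₁m₂/F).
F = 524 dyn = 0.005240 N; m₁ = 7.23×10^7 t = 7.230×10^10 kg; m₂ = 20400 t = 2.040×10^7 kg; G = 6.674×10^-11 N·m²/kg².
r = 1.371×10^5 m
1.371×10^5 m × (1 mi / 1609 m) = 85.17 mi

85.2 mi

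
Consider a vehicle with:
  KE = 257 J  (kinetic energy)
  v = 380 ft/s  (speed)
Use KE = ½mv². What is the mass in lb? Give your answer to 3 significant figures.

Rearranging KE = ½mv² for m: m = 2·KE/v².
KE = 257 J; v = 380 ft/s = 115.8 m/s.
m = 0.03831 kg
0.03831 kg × (1 lb / 0.4536 kg) = 0.08447 lb

0.0845 lb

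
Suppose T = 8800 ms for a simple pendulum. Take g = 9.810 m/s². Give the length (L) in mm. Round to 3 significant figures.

19200 mm

Solving T = 2π√(L/g) for L: L = g·(T/2π)².
T = 8800 ms = 8.800 s; g = 9.810 m/s².
L = 19.24 m
19.24 m × (1 mm / 0.001000 m) = 19243 mm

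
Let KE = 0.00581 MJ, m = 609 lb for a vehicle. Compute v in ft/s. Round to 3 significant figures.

21.3 ft/s

Rearranging KE = ½mv² for v: v = √(2·KE/m).
KE = 0.00581 MJ = 5810 J; m = 609 lb = 276.2 kg.
v = 6.486 m/s
6.486 m/s × (1 ft/s / 0.3048 m/s) = 21.28 ft/s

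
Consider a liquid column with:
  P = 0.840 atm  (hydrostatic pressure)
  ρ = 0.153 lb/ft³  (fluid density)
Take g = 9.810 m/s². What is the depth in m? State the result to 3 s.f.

Rearranging P = ρ·g·h for h: h = P/(ρ·g).
P = 0.840 atm = 85113 Pa; ρ = 0.153 lb/ft³ = 2.451 kg/m³; g = 9.810 m/s².
h = 3540 m

3540 m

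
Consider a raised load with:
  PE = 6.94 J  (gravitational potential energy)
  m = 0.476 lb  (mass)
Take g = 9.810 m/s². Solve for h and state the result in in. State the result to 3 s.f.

Rearranging: h = PE/(m·g).
PE = 6.94 J; m = 0.476 lb = 0.2159 kg; g = 9.810 m/s².
h = 3.277 m
3.277 m × (1 in / 0.02540 m) = 129.0 in

129 in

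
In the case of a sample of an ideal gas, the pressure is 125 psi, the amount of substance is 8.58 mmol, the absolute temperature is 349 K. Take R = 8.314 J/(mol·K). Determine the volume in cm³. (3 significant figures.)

From the ideal-gas law: V = nRT/P.
P = 125 psi = 8.618×10^5 Pa; n = 8.58 mmol = 0.008580 mol; T = 349 K; R = 8.314 J/(mol·K).
V = 2.889×10^-5 m³
2.889×10^-5 m³ × (1 cm³ / 1.000×10^-6 m³) = 28.89 cm³

28.9 cm³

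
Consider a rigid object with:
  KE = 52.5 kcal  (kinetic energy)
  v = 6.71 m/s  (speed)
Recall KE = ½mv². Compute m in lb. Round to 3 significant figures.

Rearranging: m = 2·KE/v².
KE = 52.5 kcal = 2.197×10^5 J; v = 6.71 m/s.
m = 9757 kg
9757 kg × (1 lb / 0.4536 kg) = 21511 lb

21500 lb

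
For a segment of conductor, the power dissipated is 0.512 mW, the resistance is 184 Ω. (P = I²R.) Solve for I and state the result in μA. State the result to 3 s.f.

1670 μA

Rearranging: I = √(P/R).
P = 0.512 mW = 5.120×10^-4 W; R = 184 Ω.
I = 0.001668 A
0.001668 A × (1 μA / 1.000×10^-6 A) = 1668 μA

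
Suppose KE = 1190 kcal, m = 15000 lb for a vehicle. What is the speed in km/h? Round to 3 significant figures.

138 km/h

Rearranging KE = ½mv² for v: v = √(2·KE/m).
KE = 1190 kcal = 4.979×10^6 J; m = 15000 lb = 6804 kg.
v = 38.26 m/s
38.26 m/s × (1 km/h / 0.2778 m/s) = 137.7 km/h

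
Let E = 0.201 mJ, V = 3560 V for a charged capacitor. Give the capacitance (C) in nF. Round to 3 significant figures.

0.0317 nF

Rearranging E = ½C·V² for C: C = 2E/V².
E = 0.201 mJ = 2.010×10^-4 J; V = 3560 V.
C = 3.172×10^-11 F
3.172×10^-11 F × (1 nF / 1.000×10^-9 F) = 0.03172 nF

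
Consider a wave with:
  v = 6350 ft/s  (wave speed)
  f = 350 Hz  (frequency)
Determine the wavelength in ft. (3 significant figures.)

18.1 ft

Solving v = f·λ for λ: λ = v/f.
v = 6350 ft/s = 1935 m/s; f = 350 Hz.
λ = 5.530 m
5.530 m × (1 ft / 0.3048 m) = 18.14 ft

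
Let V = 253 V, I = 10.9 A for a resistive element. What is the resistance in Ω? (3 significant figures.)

23.2 Ω

Rearranging V = I·R for R: R = V/I.
V = 253 V; I = 10.9 A.
R = 23.21 Ω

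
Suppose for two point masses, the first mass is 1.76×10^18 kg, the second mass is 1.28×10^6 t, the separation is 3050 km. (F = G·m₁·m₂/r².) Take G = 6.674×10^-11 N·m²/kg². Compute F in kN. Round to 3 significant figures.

16.2 kN

Directly: F = Gm₁m₂/r².
m₁ = 1.76×10^18 kg; m₂ = 1.28×10^6 t = 1.280×10^9 kg; r = 3050 km = 3.050×10^6 m; G = 6.674×10^-11 N·m²/kg².
F = 16163 N  (the unit combination reduces to kg·m/s² = N)
16163 N × (1 kN / 1000 N) = 16.16 kN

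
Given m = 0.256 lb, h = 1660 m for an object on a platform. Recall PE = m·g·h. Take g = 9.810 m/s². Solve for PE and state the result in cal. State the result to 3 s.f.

Directly: PE = mgh.
m = 0.256 lb = 0.1161 kg; h = 1660 m; g = 9.810 m/s².
PE = 1891 J
1891 J × (1 cal / 4.184 J) = 452.0 cal

452 cal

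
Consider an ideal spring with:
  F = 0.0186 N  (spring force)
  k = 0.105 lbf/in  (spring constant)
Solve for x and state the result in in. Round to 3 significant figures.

Rearranging F = k·x for x: x = F/k.
F = 0.0186 N; k = 0.105 lbf/in = 18.39 N/m.
x = 0.001012 m
0.001012 m × (1 in / 0.02540 m) = 0.03982 in

0.0398 in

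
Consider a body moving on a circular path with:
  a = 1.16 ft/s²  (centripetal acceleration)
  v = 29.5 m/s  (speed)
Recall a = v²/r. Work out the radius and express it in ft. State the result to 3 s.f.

8080 ft

Solving a = v²/r for r: r = v²/a.
a = 1.16 ft/s² = 0.3536 m/s²; v = 29.5 m/s.
r = 2461 m
2461 m × (1 ft / 0.3048 m) = 8075 ft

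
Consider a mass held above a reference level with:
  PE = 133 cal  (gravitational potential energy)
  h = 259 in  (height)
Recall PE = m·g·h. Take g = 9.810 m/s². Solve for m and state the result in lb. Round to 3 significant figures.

Rearranging PE = m·g·h for m: m = PE/(g·h).
PE = 133 cal = 556.5 J; h = 259 in = 6.579 m; g = 9.810 m/s².
m = 8.623 kg
8.623 kg × (1 lb / 0.4536 kg) = 19.01 lb

19.0 lb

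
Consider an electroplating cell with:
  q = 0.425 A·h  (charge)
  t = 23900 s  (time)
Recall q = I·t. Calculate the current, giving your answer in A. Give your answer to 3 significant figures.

0.0640 A

Rearranging q = I·t for I: I = q/t.
q = 0.425 A·h = 1530 C; t = 23900 s.
I = 0.06402 A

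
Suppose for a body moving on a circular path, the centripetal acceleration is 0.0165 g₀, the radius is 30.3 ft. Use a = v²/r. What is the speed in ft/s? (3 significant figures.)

Rearranging: v = √(a·r).
a = 0.0165 g₀ = 0.1618 m/s²; r = 30.3 ft = 9.235 m.
v = 1.222 m/s
1.222 m/s × (1 ft/s / 0.3048 m/s) = 4.011 ft/s

4.01 ft/s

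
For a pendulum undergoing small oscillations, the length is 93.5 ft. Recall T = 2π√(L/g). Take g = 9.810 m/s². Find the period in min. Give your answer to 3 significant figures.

Directly: T = 2π√(L/g).
L = 93.5 ft = 28.50 m; g = 9.810 m/s².
T = 10.71 s
10.71 s × (1 min / 60.00 s) = 0.1785 min

0.178 min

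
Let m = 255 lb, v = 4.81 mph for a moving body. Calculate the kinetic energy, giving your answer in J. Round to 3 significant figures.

267 J

Directly: KE = ½mv².
m = 255 lb = 115.7 kg; v = 4.81 mph = 2.150 m/s.
KE = 267.4 J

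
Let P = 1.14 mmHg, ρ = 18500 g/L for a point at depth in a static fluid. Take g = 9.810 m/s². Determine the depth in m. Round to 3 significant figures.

Solving P = ρ·g·h for h: h = P/(ρ·g).
P = 1.14 mmHg = 152.0 Pa; ρ = 18500 g/L = 18500 kg/m³; g = 9.810 m/s².
h = 8.375×10^-4 m

8.37×10^-4 m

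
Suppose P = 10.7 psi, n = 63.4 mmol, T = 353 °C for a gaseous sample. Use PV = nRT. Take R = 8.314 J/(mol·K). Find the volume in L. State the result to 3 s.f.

From the ideal-gas law: V = nRT/P.
P = 10.7 psi = 73774 Pa; n = 63.4 mmol = 0.06340 mol; T = 353 °C = 626.1 K; R = 8.314 J/(mol·K).
V = 0.004474 m³
0.004474 m³ × (1 L / 0.001000 m³) = 4.474 L

4.47 L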